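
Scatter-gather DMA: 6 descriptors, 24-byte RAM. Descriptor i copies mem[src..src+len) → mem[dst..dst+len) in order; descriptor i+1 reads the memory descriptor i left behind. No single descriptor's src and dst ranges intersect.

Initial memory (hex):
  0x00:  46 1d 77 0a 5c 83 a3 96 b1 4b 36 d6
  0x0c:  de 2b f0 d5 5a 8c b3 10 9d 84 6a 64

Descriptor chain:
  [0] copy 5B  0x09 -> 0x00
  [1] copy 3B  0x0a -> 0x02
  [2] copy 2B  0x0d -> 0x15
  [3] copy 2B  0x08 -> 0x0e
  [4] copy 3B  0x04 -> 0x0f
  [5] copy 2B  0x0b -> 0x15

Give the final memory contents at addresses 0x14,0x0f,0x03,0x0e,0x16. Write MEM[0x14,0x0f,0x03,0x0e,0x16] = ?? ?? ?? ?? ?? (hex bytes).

D0: mem[0x00..0x04] <- [4b 36 d6 de 2b]
D1: mem[0x02..0x04] <- [36 d6 de]
D2: mem[0x15..0x16] <- [2b f0]
D3: mem[0x0e..0x0f] <- [b1 4b]
D4: mem[0x0f..0x11] <- [de 83 a3]
D5: mem[0x15..0x16] <- [d6 de]
query mem[0x14]=0x9d, mem[0x0f]=0xde, mem[0x03]=0xd6, mem[0x0e]=0xb1, mem[0x16]=0xde

MEM[0x14,0x0f,0x03,0x0e,0x16] = 9d de d6 b1 de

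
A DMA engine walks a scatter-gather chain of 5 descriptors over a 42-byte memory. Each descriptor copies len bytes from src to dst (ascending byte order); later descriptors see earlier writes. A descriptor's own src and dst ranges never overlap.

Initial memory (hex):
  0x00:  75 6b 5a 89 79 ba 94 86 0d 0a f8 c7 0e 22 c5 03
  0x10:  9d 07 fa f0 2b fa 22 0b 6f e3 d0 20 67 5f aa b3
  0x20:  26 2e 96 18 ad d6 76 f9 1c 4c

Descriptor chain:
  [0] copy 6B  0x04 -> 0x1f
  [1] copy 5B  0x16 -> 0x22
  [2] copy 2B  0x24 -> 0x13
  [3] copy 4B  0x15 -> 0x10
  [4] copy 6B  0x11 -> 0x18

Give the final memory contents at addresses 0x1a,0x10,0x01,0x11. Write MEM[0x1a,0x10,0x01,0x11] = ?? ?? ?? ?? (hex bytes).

  after D0: wrote 6B at 0x1f = 79ba94860d0a
  after D1: wrote 5B at 0x22 = 220b6fe3d0
  after D2: wrote 2B at 0x13 = 6fe3
  after D3: wrote 4B at 0x10 = fa220b6f
  after D4: wrote 6B at 0x18 = 220b6fe3fa22
query mem[0x1a]=0x6f, mem[0x10]=0xfa, mem[0x01]=0x6b, mem[0x11]=0x22

MEM[0x1a,0x10,0x01,0x11] = 6f fa 6b 22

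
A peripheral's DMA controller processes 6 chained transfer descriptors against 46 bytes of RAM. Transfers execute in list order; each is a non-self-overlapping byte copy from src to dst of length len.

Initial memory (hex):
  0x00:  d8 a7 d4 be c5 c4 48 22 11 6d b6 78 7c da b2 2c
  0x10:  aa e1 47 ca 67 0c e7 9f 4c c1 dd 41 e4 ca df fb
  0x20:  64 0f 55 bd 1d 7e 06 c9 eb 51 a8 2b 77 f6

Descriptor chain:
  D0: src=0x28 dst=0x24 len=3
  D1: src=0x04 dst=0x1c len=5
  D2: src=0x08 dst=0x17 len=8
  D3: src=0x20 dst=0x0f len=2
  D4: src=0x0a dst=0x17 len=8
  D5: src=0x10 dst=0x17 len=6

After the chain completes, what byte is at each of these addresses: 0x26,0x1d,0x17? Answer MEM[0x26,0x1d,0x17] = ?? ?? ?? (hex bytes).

[0] 0x28->0x24 len=3 : eb 51 a8
[1] 0x04->0x1c len=5 : c5 c4 48 22 11
[2] 0x08->0x17 len=8 : 11 6d b6 78 7c da b2 2c
[3] 0x20->0x0f len=2 : 11 0f
[4] 0x0a->0x17 len=8 : b6 78 7c da b2 11 0f e1
[5] 0x10->0x17 len=6 : 0f e1 47 ca 67 0c
query mem[0x26]=0xa8, mem[0x1d]=0x0f, mem[0x17]=0x0f

MEM[0x26,0x1d,0x17] = a8 0f 0f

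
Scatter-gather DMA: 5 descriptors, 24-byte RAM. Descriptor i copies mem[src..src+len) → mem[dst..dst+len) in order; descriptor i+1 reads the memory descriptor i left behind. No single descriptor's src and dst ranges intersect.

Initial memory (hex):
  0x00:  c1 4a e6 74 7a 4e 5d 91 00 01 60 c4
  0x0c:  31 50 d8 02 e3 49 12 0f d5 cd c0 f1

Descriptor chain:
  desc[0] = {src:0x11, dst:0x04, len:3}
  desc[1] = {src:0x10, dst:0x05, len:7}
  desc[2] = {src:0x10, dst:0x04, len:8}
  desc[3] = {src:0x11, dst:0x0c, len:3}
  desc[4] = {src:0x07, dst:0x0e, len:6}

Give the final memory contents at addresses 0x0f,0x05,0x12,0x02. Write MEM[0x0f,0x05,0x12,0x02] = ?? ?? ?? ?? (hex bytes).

#0 dst[0x04+3] := {0x49,0x12,0x0f}
#1 dst[0x05+7] := {0xe3,0x49,0x12,0x0f,0xd5,0xcd,0xc0}
#2 dst[0x04+8] := {0xe3,0x49,0x12,0x0f,0xd5,0xcd,0xc0,0xf1}
#3 dst[0x0c+3] := {0x49,0x12,0x0f}
#4 dst[0x0e+6] := {0x0f,0xd5,0xcd,0xc0,0xf1,0x49}
query mem[0x0f]=0xd5, mem[0x05]=0x49, mem[0x12]=0xf1, mem[0x02]=0xe6

MEM[0x0f,0x05,0x12,0x02] = d5 49 f1 e6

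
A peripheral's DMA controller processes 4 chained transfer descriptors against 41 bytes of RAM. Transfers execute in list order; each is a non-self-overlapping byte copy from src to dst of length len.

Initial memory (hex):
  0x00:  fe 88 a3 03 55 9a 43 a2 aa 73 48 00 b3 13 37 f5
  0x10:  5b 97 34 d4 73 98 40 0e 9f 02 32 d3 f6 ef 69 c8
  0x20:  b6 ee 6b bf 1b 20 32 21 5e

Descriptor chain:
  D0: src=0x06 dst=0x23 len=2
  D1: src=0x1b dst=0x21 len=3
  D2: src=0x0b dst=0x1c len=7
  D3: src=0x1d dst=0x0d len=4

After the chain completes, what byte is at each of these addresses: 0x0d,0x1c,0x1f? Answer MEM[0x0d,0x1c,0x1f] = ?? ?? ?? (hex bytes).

MEM[0x0d,0x1c,0x1f] = b3 00 37

#0 dst[0x23+2] := {0x43,0xa2}
#1 dst[0x21+3] := {0xd3,0xf6,0xef}
#2 dst[0x1c+7] := {0x00,0xb3,0x13,0x37,0xf5,0x5b,0x97}
#3 dst[0x0d+4] := {0xb3,0x13,0x37,0xf5}
query mem[0x0d]=0xb3, mem[0x1c]=0x00, mem[0x1f]=0x37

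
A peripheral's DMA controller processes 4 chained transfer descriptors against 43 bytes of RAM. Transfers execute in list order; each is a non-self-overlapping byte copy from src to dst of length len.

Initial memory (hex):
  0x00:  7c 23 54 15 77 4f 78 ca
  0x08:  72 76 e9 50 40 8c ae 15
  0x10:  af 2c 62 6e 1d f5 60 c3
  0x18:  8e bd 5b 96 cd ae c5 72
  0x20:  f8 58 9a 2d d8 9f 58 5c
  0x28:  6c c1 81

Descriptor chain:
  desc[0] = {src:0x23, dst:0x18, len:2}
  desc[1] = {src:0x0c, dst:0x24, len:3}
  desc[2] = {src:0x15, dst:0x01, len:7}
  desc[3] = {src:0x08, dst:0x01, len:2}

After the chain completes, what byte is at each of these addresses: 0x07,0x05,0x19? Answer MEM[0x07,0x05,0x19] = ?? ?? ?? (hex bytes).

[0] 0x23->0x18 len=2 : 2d d8
[1] 0x0c->0x24 len=3 : 40 8c ae
[2] 0x15->0x01 len=7 : f5 60 c3 2d d8 5b 96
[3] 0x08->0x01 len=2 : 72 76
query mem[0x07]=0x96, mem[0x05]=0xd8, mem[0x19]=0xd8

MEM[0x07,0x05,0x19] = 96 d8 d8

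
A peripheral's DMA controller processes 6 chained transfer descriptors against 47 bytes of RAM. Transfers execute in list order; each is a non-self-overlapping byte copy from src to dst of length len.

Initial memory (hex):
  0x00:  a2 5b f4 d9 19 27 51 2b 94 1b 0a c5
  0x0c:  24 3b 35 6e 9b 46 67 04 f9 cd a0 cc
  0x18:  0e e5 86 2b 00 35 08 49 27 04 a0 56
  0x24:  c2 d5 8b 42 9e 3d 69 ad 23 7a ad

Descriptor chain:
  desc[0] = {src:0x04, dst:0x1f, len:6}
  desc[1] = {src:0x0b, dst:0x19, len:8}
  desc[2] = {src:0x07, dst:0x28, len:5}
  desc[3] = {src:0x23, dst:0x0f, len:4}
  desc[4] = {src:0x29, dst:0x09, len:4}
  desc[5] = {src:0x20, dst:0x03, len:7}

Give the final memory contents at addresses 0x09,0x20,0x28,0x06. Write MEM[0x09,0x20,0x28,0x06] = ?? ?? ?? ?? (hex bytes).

[0] 0x04->0x1f len=6 : 19 27 51 2b 94 1b
[1] 0x0b->0x19 len=8 : c5 24 3b 35 6e 9b 46 67
[2] 0x07->0x28 len=5 : 2b 94 1b 0a c5
[3] 0x23->0x0f len=4 : 94 1b d5 8b
[4] 0x29->0x09 len=4 : 94 1b 0a c5
[5] 0x20->0x03 len=7 : 67 51 2b 94 1b d5 8b
query mem[0x09]=0x8b, mem[0x20]=0x67, mem[0x28]=0x2b, mem[0x06]=0x94

MEM[0x09,0x20,0x28,0x06] = 8b 67 2b 94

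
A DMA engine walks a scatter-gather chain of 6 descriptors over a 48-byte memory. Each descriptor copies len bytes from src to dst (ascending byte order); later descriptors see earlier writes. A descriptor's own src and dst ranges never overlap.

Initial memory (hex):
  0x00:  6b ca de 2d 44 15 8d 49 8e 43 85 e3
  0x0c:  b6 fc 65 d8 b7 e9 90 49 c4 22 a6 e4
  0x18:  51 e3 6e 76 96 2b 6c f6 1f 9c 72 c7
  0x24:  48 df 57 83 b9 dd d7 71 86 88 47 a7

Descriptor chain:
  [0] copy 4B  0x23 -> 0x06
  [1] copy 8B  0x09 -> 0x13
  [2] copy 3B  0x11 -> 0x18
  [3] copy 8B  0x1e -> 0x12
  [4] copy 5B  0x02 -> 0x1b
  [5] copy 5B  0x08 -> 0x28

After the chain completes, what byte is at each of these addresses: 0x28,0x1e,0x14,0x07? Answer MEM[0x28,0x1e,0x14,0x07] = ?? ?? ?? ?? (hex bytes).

  after D0: wrote 4B at 0x06 = c748df57
  after D1: wrote 8B at 0x13 = 5785e3b6fc65d8b7
  after D2: wrote 3B at 0x18 = e99057
  after D3: wrote 8B at 0x12 = 6cf61f9c72c748df
  after D4: wrote 5B at 0x1b = de2d4415c7
  after D5: wrote 5B at 0x28 = df5785e3b6
query mem[0x28]=0xdf, mem[0x1e]=0x15, mem[0x14]=0x1f, mem[0x07]=0x48

MEM[0x28,0x1e,0x14,0x07] = df 15 1f 48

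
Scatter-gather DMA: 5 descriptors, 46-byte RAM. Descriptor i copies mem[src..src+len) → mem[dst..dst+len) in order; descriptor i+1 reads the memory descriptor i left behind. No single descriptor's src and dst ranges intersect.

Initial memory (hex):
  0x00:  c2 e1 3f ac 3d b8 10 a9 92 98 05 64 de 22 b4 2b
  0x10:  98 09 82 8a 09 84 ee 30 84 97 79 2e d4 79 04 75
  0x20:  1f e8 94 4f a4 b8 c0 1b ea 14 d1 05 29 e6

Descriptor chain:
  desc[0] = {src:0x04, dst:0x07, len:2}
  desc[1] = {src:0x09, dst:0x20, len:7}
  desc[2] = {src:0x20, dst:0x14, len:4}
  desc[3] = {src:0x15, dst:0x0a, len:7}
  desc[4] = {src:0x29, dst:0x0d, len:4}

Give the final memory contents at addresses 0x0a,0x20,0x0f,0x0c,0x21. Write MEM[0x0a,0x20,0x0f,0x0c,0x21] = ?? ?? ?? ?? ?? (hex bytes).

MEM[0x0a,0x20,0x0f,0x0c,0x21] = 05 98 05 de 05

[0] 0x04->0x07 len=2 : 3d b8
[1] 0x09->0x20 len=7 : 98 05 64 de 22 b4 2b
[2] 0x20->0x14 len=4 : 98 05 64 de
[3] 0x15->0x0a len=7 : 05 64 de 84 97 79 2e
[4] 0x29->0x0d len=4 : 14 d1 05 29
query mem[0x0a]=0x05, mem[0x20]=0x98, mem[0x0f]=0x05, mem[0x0c]=0xde, mem[0x21]=0x05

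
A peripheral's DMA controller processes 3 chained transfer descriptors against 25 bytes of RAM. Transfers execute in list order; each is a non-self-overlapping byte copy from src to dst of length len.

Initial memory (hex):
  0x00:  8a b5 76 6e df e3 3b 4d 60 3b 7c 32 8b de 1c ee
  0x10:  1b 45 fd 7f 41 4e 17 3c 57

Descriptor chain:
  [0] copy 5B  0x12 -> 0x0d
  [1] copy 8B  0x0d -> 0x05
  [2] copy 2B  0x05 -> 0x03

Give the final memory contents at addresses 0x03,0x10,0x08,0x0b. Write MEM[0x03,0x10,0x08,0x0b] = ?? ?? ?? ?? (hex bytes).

D0: mem[0x0d..0x11] <- [fd 7f 41 4e 17]
D1: mem[0x05..0x0c] <- [fd 7f 41 4e 17 fd 7f 41]
D2: mem[0x03..0x04] <- [fd 7f]
query mem[0x03]=0xfd, mem[0x10]=0x4e, mem[0x08]=0x4e, mem[0x0b]=0x7f

MEM[0x03,0x10,0x08,0x0b] = fd 4e 4e 7f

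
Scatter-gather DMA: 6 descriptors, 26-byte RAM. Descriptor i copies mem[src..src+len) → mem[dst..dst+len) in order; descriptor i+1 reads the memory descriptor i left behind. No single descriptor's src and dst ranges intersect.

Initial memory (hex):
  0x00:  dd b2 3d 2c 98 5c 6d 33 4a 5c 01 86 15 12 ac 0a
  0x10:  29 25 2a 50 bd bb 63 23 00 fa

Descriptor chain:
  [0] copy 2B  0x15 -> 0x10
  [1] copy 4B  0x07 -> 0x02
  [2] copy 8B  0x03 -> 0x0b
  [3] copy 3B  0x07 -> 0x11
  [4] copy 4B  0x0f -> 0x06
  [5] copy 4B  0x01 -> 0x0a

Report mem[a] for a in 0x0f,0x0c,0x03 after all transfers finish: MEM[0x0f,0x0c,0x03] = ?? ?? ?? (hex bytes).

MEM[0x0f,0x0c,0x03] = 33 4a 4a

  after D0: wrote 2B at 0x10 = bb63
  after D1: wrote 4B at 0x02 = 334a5c01
  after D2: wrote 8B at 0x0b = 4a5c016d334a5c01
  after D3: wrote 3B at 0x11 = 334a5c
  after D4: wrote 4B at 0x06 = 334a334a
  after D5: wrote 4B at 0x0a = b2334a5c
query mem[0x0f]=0x33, mem[0x0c]=0x4a, mem[0x03]=0x4a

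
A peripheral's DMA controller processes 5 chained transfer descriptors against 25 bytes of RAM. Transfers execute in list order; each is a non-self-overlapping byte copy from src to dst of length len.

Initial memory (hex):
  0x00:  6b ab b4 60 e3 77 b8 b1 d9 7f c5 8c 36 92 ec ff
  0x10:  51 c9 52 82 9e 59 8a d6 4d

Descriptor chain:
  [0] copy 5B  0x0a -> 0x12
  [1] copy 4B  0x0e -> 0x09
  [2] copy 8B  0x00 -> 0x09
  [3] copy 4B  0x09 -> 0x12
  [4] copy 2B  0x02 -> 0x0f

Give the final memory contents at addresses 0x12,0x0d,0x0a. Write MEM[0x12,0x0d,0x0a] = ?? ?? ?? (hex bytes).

MEM[0x12,0x0d,0x0a] = 6b e3 ab

  after D0: wrote 5B at 0x12 = c58c3692ec
  after D1: wrote 4B at 0x09 = ecff51c9
  after D2: wrote 8B at 0x09 = 6babb460e377b8b1
  after D3: wrote 4B at 0x12 = 6babb460
  after D4: wrote 2B at 0x0f = b460
query mem[0x12]=0x6b, mem[0x0d]=0xe3, mem[0x0a]=0xab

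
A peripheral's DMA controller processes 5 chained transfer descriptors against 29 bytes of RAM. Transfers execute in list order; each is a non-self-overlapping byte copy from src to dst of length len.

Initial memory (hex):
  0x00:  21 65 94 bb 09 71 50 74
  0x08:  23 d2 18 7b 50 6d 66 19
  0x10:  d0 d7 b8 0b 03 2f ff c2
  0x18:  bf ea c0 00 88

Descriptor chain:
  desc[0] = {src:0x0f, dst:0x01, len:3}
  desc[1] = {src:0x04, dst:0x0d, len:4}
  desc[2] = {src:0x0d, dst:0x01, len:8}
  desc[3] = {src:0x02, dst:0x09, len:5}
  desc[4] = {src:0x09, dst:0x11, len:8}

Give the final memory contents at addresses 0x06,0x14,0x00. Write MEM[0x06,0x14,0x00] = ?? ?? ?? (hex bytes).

MEM[0x06,0x14,0x00] = b8 d7 21

#0 dst[0x01+3] := {0x19,0xd0,0xd7}
#1 dst[0x0d+4] := {0x09,0x71,0x50,0x74}
#2 dst[0x01+8] := {0x09,0x71,0x50,0x74,0xd7,0xb8,0x0b,0x03}
#3 dst[0x09+5] := {0x71,0x50,0x74,0xd7,0xb8}
#4 dst[0x11+8] := {0x71,0x50,0x74,0xd7,0xb8,0x71,0x50,0x74}
query mem[0x06]=0xb8, mem[0x14]=0xd7, mem[0x00]=0x21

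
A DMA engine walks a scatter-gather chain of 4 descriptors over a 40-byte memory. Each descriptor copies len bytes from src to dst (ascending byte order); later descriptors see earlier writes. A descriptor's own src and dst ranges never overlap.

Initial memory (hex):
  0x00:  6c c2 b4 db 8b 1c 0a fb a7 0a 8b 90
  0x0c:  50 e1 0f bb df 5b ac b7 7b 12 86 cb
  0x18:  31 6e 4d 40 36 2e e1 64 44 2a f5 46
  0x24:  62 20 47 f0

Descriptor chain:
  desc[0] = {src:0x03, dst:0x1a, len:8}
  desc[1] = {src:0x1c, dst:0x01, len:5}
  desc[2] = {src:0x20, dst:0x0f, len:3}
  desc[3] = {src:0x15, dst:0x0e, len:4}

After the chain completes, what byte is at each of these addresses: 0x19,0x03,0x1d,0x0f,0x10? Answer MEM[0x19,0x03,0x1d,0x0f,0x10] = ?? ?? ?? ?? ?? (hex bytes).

D0: mem[0x1a..0x21] <- [db 8b 1c 0a fb a7 0a 8b]
D1: mem[0x01..0x05] <- [1c 0a fb a7 0a]
D2: mem[0x0f..0x11] <- [0a 8b f5]
D3: mem[0x0e..0x11] <- [12 86 cb 31]
query mem[0x19]=0x6e, mem[0x03]=0xfb, mem[0x1d]=0x0a, mem[0x0f]=0x86, mem[0x10]=0xcb

MEM[0x19,0x03,0x1d,0x0f,0x10] = 6e fb 0a 86 cb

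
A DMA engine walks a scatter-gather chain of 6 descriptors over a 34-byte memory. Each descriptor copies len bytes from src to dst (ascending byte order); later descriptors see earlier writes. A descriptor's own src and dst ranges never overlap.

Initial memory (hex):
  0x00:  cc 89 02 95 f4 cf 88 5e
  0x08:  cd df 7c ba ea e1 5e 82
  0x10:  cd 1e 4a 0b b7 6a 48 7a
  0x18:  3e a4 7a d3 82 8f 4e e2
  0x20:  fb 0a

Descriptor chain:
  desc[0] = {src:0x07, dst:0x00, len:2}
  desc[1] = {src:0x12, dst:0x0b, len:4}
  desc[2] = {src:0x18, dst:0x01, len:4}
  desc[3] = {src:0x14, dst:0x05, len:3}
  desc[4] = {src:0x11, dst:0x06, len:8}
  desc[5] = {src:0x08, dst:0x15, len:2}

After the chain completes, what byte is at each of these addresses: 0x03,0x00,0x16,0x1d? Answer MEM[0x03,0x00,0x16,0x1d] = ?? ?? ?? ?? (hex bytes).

MEM[0x03,0x00,0x16,0x1d] = 7a 5e b7 8f

  after D0: wrote 2B at 0x00 = 5ecd
  after D1: wrote 4B at 0x0b = 4a0bb76a
  after D2: wrote 4B at 0x01 = 3ea47ad3
  after D3: wrote 3B at 0x05 = b76a48
  after D4: wrote 8B at 0x06 = 1e4a0bb76a487a3e
  after D5: wrote 2B at 0x15 = 0bb7
query mem[0x03]=0x7a, mem[0x00]=0x5e, mem[0x16]=0xb7, mem[0x1d]=0x8f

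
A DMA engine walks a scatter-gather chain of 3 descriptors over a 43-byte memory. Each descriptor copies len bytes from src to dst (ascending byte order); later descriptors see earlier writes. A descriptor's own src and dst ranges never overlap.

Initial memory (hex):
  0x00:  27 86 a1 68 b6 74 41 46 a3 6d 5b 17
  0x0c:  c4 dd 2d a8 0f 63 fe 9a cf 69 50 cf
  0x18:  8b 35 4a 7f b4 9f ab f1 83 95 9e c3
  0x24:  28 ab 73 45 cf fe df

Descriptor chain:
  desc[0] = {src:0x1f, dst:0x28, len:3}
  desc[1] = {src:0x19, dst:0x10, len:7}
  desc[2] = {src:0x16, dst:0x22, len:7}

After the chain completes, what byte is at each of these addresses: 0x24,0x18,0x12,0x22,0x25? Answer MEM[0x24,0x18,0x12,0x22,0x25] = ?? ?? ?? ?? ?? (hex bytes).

MEM[0x24,0x18,0x12,0x22,0x25] = 8b 8b 7f f1 35

  after D0: wrote 3B at 0x28 = f18395
  after D1: wrote 7B at 0x10 = 354a7fb49fabf1
  after D2: wrote 7B at 0x22 = f1cf8b354a7fb4
query mem[0x24]=0x8b, mem[0x18]=0x8b, mem[0x12]=0x7f, mem[0x22]=0xf1, mem[0x25]=0x35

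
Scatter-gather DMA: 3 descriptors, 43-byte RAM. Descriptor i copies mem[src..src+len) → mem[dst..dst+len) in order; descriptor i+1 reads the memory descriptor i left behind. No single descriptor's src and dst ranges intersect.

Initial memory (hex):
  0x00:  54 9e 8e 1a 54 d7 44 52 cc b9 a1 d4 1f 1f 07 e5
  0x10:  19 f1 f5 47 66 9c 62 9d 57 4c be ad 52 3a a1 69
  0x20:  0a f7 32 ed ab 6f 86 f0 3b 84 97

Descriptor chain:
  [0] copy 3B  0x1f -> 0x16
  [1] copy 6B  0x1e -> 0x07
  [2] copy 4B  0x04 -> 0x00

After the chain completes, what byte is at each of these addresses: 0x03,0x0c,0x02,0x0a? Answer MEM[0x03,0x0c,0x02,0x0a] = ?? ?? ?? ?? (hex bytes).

[0] 0x1f->0x16 len=3 : 69 0a f7
[1] 0x1e->0x07 len=6 : a1 69 0a f7 32 ed
[2] 0x04->0x00 len=4 : 54 d7 44 a1
query mem[0x03]=0xa1, mem[0x0c]=0xed, mem[0x02]=0x44, mem[0x0a]=0xf7

MEM[0x03,0x0c,0x02,0x0a] = a1 ed 44 f7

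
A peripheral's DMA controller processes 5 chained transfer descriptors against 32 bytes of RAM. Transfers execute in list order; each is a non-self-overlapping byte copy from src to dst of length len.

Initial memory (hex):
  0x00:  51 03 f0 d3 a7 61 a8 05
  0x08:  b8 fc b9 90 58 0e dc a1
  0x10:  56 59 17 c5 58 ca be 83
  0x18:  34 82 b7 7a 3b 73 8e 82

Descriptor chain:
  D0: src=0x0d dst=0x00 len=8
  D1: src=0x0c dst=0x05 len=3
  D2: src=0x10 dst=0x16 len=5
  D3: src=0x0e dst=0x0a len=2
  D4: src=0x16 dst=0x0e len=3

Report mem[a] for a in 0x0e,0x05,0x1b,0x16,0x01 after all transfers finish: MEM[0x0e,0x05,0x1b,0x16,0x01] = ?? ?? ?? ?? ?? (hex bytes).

MEM[0x0e,0x05,0x1b,0x16,0x01] = 56 58 7a 56 dc

#0 dst[0x00+8] := {0x0e,0xdc,0xa1,0x56,0x59,0x17,0xc5,0x58}
#1 dst[0x05+3] := {0x58,0x0e,0xdc}
#2 dst[0x16+5] := {0x56,0x59,0x17,0xc5,0x58}
#3 dst[0x0a+2] := {0xdc,0xa1}
#4 dst[0x0e+3] := {0x56,0x59,0x17}
query mem[0x0e]=0x56, mem[0x05]=0x58, mem[0x1b]=0x7a, mem[0x16]=0x56, mem[0x01]=0xdc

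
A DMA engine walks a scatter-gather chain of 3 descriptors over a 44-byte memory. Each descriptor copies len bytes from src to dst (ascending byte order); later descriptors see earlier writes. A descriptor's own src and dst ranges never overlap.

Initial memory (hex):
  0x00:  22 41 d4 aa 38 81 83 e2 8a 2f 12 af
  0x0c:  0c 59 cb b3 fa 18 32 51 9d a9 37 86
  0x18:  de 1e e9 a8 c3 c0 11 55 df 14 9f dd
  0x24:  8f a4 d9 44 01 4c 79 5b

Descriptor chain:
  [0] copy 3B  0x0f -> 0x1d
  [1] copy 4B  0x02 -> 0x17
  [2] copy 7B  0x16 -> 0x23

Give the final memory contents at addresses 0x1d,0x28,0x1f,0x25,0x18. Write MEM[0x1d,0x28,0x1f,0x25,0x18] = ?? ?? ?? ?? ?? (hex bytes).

MEM[0x1d,0x28,0x1f,0x25,0x18] = b3 a8 18 aa aa

D0: mem[0x1d..0x1f] <- [b3 fa 18]
D1: mem[0x17..0x1a] <- [d4 aa 38 81]
D2: mem[0x23..0x29] <- [37 d4 aa 38 81 a8 c3]
query mem[0x1d]=0xb3, mem[0x28]=0xa8, mem[0x1f]=0x18, mem[0x25]=0xaa, mem[0x18]=0xaa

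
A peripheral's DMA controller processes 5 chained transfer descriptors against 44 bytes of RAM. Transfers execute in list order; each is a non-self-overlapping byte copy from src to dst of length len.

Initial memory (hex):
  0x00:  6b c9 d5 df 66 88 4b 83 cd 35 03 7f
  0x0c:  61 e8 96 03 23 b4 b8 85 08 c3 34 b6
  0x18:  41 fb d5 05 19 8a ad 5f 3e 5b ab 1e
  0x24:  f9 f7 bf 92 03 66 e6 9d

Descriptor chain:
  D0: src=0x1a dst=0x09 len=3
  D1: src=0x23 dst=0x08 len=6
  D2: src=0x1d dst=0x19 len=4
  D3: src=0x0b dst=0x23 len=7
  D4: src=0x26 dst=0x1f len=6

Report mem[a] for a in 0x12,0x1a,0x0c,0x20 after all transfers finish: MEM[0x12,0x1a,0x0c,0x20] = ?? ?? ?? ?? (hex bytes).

MEM[0x12,0x1a,0x0c,0x20] = b8 ad 92 03

#0 dst[0x09+3] := {0xd5,0x05,0x19}
#1 dst[0x08+6] := {0x1e,0xf9,0xf7,0xbf,0x92,0x03}
#2 dst[0x19+4] := {0x8a,0xad,0x5f,0x3e}
#3 dst[0x23+7] := {0xbf,0x92,0x03,0x96,0x03,0x23,0xb4}
#4 dst[0x1f+6] := {0x96,0x03,0x23,0xb4,0xe6,0x9d}
query mem[0x12]=0xb8, mem[0x1a]=0xad, mem[0x0c]=0x92, mem[0x20]=0x03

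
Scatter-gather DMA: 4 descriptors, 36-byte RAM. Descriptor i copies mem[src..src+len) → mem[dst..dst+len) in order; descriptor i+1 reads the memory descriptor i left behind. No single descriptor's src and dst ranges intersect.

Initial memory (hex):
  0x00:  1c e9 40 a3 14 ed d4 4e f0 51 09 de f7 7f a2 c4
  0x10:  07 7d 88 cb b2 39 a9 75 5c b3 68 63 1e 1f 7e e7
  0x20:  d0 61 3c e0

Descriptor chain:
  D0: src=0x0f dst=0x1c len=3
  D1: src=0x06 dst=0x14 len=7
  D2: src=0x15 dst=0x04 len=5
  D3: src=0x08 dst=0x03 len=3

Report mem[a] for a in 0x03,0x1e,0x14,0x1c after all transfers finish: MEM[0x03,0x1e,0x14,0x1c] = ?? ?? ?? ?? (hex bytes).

D0: mem[0x1c..0x1e] <- [c4 07 7d]
D1: mem[0x14..0x1a] <- [d4 4e f0 51 09 de f7]
D2: mem[0x04..0x08] <- [4e f0 51 09 de]
D3: mem[0x03..0x05] <- [de 51 09]
query mem[0x03]=0xde, mem[0x1e]=0x7d, mem[0x14]=0xd4, mem[0x1c]=0xc4

MEM[0x03,0x1e,0x14,0x1c] = de 7d d4 c4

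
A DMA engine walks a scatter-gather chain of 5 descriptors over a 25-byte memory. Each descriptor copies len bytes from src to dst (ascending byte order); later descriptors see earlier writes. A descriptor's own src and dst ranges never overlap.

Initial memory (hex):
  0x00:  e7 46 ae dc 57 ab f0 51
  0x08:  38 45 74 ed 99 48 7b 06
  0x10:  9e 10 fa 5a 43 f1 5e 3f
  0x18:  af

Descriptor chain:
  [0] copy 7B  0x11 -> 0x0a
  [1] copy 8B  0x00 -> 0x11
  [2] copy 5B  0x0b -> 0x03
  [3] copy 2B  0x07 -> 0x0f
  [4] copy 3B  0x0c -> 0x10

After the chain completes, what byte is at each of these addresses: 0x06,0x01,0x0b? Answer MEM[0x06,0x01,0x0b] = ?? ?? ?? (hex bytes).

D0: mem[0x0a..0x10] <- [10 fa 5a 43 f1 5e 3f]
D1: mem[0x11..0x18] <- [e7 46 ae dc 57 ab f0 51]
D2: mem[0x03..0x07] <- [fa 5a 43 f1 5e]
D3: mem[0x0f..0x10] <- [5e 38]
D4: mem[0x10..0x12] <- [5a 43 f1]
query mem[0x06]=0xf1, mem[0x01]=0x46, mem[0x0b]=0xfa

MEM[0x06,0x01,0x0b] = f1 46 fa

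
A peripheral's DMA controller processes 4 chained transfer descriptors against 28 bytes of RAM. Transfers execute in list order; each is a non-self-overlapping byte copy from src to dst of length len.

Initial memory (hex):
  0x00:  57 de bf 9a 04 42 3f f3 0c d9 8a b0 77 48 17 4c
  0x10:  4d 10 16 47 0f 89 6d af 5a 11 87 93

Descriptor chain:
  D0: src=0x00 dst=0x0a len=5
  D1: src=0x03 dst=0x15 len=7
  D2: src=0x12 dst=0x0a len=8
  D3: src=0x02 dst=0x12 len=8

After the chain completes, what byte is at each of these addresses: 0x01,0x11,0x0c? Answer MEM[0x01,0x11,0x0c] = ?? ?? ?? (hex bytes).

MEM[0x01,0x11,0x0c] = de f3 0f

  after D0: wrote 5B at 0x0a = 57debf9a04
  after D1: wrote 7B at 0x15 = 9a04423ff30cd9
  after D2: wrote 8B at 0x0a = 16470f9a04423ff3
  after D3: wrote 8B at 0x12 = bf9a04423ff30cd9
query mem[0x01]=0xde, mem[0x11]=0xf3, mem[0x0c]=0x0f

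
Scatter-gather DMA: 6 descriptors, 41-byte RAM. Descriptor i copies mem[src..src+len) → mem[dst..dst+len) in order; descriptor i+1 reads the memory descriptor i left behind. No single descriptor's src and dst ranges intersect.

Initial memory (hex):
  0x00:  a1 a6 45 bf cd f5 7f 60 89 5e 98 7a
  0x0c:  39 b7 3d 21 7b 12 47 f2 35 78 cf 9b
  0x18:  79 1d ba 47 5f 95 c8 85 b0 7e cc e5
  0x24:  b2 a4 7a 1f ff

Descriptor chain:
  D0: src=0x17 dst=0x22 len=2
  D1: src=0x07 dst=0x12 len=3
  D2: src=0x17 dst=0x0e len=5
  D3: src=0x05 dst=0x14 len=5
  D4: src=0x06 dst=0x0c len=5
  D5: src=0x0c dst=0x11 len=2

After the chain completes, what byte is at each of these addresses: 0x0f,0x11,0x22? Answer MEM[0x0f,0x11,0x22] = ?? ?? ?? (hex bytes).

MEM[0x0f,0x11,0x22] = 5e 7f 9b

  after D0: wrote 2B at 0x22 = 9b79
  after D1: wrote 3B at 0x12 = 60895e
  after D2: wrote 5B at 0x0e = 9b791dba47
  after D3: wrote 5B at 0x14 = f57f60895e
  after D4: wrote 5B at 0x0c = 7f60895e98
  after D5: wrote 2B at 0x11 = 7f60
query mem[0x0f]=0x5e, mem[0x11]=0x7f, mem[0x22]=0x9b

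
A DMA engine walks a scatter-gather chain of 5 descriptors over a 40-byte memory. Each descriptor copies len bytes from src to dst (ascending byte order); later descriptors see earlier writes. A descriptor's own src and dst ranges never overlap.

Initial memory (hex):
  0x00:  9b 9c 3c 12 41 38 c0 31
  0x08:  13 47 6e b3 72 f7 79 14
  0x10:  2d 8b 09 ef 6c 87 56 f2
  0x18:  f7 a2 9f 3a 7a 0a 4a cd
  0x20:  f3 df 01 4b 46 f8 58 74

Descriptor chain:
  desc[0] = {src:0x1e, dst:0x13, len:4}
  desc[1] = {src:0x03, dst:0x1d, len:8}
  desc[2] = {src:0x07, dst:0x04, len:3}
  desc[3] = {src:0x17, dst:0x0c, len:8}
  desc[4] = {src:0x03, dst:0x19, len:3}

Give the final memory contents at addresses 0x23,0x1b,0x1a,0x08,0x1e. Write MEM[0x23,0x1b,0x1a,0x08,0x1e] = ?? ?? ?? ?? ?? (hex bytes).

MEM[0x23,0x1b,0x1a,0x08,0x1e] = 47 13 31 13 41

  after D0: wrote 4B at 0x13 = 4acdf3df
  after D1: wrote 8B at 0x1d = 124138c03113476e
  after D2: wrote 3B at 0x04 = 311347
  after D3: wrote 8B at 0x0c = f2f7a29f3a7a1241
  after D4: wrote 3B at 0x19 = 123113
query mem[0x23]=0x47, mem[0x1b]=0x13, mem[0x1a]=0x31, mem[0x08]=0x13, mem[0x1e]=0x41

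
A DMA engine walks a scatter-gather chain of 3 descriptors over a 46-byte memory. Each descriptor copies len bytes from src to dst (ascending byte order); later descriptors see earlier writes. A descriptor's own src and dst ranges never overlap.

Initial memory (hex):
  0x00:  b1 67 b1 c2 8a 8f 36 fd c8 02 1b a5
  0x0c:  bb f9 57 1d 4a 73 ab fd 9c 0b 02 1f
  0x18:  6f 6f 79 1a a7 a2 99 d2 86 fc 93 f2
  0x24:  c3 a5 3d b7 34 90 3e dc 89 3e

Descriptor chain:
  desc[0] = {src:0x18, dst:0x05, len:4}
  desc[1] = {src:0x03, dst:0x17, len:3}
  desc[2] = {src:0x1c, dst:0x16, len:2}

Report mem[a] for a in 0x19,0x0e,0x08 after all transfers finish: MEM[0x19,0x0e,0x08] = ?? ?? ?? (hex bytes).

MEM[0x19,0x0e,0x08] = 6f 57 1a

D0: mem[0x05..0x08] <- [6f 6f 79 1a]
D1: mem[0x17..0x19] <- [c2 8a 6f]
D2: mem[0x16..0x17] <- [a7 a2]
query mem[0x19]=0x6f, mem[0x0e]=0x57, mem[0x08]=0x1a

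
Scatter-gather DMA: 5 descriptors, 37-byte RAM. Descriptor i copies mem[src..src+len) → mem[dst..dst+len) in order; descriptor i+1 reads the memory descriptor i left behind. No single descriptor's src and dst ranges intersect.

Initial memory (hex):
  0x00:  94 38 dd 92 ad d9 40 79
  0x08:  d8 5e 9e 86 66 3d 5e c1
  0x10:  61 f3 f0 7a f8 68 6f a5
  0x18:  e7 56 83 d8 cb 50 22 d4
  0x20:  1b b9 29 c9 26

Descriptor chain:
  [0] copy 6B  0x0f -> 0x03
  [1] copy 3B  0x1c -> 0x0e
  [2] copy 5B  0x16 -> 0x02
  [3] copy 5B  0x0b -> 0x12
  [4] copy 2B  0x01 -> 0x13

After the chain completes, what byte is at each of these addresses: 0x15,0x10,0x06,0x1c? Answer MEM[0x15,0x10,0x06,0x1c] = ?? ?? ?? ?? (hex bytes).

D0: mem[0x03..0x08] <- [c1 61 f3 f0 7a f8]
D1: mem[0x0e..0x10] <- [cb 50 22]
D2: mem[0x02..0x06] <- [6f a5 e7 56 83]
D3: mem[0x12..0x16] <- [86 66 3d cb 50]
D4: mem[0x13..0x14] <- [38 6f]
query mem[0x15]=0xcb, mem[0x10]=0x22, mem[0x06]=0x83, mem[0x1c]=0xcb

MEM[0x15,0x10,0x06,0x1c] = cb 22 83 cb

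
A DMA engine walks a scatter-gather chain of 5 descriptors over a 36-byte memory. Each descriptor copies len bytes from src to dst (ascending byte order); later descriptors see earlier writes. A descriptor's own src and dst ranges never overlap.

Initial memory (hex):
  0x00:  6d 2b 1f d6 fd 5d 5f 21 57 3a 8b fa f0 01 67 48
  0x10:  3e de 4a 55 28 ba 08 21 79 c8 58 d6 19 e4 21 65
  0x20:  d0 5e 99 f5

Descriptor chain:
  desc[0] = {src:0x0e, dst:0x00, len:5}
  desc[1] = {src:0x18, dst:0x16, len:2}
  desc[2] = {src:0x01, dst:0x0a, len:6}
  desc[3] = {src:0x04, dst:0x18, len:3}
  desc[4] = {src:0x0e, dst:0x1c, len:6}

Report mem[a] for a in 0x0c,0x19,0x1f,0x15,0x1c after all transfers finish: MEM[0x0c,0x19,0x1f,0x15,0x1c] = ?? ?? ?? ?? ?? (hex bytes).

MEM[0x0c,0x19,0x1f,0x15,0x1c] = de 5d de ba 5d

D0: mem[0x00..0x04] <- [67 48 3e de 4a]
D1: mem[0x16..0x17] <- [79 c8]
D2: mem[0x0a..0x0f] <- [48 3e de 4a 5d 5f]
D3: mem[0x18..0x1a] <- [4a 5d 5f]
D4: mem[0x1c..0x21] <- [5d 5f 3e de 4a 55]
query mem[0x0c]=0xde, mem[0x19]=0x5d, mem[0x1f]=0xde, mem[0x15]=0xba, mem[0x1c]=0x5d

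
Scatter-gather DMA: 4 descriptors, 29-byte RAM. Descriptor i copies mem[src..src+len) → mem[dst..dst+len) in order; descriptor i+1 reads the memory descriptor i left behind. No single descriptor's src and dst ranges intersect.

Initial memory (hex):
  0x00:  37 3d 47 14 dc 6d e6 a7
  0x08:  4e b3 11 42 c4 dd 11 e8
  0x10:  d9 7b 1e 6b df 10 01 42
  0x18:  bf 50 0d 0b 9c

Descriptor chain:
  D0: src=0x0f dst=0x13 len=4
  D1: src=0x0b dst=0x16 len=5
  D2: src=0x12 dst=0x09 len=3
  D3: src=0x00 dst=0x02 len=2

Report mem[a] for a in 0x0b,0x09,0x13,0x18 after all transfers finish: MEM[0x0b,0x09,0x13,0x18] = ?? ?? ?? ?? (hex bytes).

[0] 0x0f->0x13 len=4 : e8 d9 7b 1e
[1] 0x0b->0x16 len=5 : 42 c4 dd 11 e8
[2] 0x12->0x09 len=3 : 1e e8 d9
[3] 0x00->0x02 len=2 : 37 3d
query mem[0x0b]=0xd9, mem[0x09]=0x1e, mem[0x13]=0xe8, mem[0x18]=0xdd

MEM[0x0b,0x09,0x13,0x18] = d9 1e e8 dd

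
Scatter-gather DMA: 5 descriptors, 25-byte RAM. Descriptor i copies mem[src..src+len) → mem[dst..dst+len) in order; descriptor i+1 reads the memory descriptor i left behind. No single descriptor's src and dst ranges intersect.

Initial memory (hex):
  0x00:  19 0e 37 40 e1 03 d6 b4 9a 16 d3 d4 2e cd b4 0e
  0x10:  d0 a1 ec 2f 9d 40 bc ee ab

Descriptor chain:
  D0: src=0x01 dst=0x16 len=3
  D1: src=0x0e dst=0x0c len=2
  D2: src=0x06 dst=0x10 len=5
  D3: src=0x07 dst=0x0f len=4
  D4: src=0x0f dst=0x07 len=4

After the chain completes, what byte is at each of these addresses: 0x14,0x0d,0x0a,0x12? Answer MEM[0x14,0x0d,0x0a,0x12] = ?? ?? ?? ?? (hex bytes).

  after D0: wrote 3B at 0x16 = 0e3740
  after D1: wrote 2B at 0x0c = b40e
  after D2: wrote 5B at 0x10 = d6b49a16d3
  after D3: wrote 4B at 0x0f = b49a16d3
  after D4: wrote 4B at 0x07 = b49a16d3
query mem[0x14]=0xd3, mem[0x0d]=0x0e, mem[0x0a]=0xd3, mem[0x12]=0xd3

MEM[0x14,0x0d,0x0a,0x12] = d3 0e d3 d3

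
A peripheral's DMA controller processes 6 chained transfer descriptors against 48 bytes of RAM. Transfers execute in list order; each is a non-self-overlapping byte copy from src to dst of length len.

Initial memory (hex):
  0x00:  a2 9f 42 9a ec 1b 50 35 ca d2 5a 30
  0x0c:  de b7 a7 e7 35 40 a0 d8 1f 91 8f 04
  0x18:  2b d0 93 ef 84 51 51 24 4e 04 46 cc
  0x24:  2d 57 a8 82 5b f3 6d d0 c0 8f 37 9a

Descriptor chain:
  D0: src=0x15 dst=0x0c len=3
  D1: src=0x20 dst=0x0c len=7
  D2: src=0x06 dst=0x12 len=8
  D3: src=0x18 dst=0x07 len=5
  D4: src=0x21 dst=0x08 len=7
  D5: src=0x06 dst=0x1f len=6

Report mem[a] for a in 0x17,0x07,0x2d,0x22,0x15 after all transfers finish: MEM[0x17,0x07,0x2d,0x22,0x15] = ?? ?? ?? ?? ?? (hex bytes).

  after D0: wrote 3B at 0x0c = 918f04
  after D1: wrote 7B at 0x0c = 4e0446cc2d57a8
  after D2: wrote 8B at 0x12 = 5035cad25a304e04
  after D3: wrote 5B at 0x07 = 4e0493ef84
  after D4: wrote 7B at 0x08 = 0446cc2d57a882
  after D5: wrote 6B at 0x1f = 504e0446cc2d
query mem[0x17]=0x30, mem[0x07]=0x4e, mem[0x2d]=0x8f, mem[0x22]=0x46, mem[0x15]=0xd2

MEM[0x17,0x07,0x2d,0x22,0x15] = 30 4e 8f 46 d2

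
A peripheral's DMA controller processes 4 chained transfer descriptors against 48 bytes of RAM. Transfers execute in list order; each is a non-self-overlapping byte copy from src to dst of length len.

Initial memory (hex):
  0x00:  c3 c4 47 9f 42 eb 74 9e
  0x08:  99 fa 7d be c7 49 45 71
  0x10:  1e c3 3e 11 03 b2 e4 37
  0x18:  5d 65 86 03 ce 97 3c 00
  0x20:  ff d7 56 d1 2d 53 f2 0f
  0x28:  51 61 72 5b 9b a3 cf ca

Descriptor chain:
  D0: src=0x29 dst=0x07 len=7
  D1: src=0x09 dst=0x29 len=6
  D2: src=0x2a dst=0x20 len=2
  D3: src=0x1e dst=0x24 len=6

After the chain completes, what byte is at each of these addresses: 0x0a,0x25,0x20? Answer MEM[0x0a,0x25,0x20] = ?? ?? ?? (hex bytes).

#0 dst[0x07+7] := {0x61,0x72,0x5b,0x9b,0xa3,0xcf,0xca}
#1 dst[0x29+6] := {0x5b,0x9b,0xa3,0xcf,0xca,0x45}
#2 dst[0x20+2] := {0x9b,0xa3}
#3 dst[0x24+6] := {0x3c,0x00,0x9b,0xa3,0x56,0xd1}
query mem[0x0a]=0x9b, mem[0x25]=0x00, mem[0x20]=0x9b

MEM[0x0a,0x25,0x20] = 9b 00 9b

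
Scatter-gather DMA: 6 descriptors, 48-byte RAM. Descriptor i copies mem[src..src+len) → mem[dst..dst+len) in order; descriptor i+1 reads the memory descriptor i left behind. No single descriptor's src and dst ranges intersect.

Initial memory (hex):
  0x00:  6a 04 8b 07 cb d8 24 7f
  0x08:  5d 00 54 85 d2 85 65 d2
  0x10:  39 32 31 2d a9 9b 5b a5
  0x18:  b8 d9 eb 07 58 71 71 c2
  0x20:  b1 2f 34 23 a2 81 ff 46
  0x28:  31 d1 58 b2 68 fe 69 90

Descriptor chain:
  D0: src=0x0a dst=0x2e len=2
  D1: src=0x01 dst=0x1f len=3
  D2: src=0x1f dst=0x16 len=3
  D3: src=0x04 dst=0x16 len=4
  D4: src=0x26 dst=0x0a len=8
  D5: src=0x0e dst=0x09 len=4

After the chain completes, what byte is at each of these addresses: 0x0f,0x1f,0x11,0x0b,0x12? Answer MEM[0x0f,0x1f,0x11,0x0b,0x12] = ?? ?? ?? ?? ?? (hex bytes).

  after D0: wrote 2B at 0x2e = 5485
  after D1: wrote 3B at 0x1f = 048b07
  after D2: wrote 3B at 0x16 = 048b07
  after D3: wrote 4B at 0x16 = cbd8247f
  after D4: wrote 8B at 0x0a = ff4631d158b268fe
  after D5: wrote 4B at 0x09 = 58b268fe
query mem[0x0f]=0xb2, mem[0x1f]=0x04, mem[0x11]=0xfe, mem[0x0b]=0x68, mem[0x12]=0x31

MEM[0x0f,0x1f,0x11,0x0b,0x12] = b2 04 fe 68 31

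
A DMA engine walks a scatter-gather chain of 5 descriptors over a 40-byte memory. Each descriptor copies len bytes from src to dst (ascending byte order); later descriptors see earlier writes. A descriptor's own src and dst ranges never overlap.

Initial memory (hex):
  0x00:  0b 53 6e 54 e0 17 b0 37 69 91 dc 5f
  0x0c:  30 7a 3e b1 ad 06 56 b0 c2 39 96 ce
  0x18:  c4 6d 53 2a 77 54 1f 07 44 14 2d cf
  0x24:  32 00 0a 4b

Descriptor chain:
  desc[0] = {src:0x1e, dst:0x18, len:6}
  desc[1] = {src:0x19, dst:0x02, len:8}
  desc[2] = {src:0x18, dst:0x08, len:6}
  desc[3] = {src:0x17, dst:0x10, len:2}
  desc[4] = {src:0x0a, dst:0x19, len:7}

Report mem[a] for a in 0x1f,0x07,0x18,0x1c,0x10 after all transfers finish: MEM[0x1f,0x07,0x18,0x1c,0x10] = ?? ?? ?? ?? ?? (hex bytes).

#0 dst[0x18+6] := {0x1f,0x07,0x44,0x14,0x2d,0xcf}
#1 dst[0x02+8] := {0x07,0x44,0x14,0x2d,0xcf,0x1f,0x07,0x44}
#2 dst[0x08+6] := {0x1f,0x07,0x44,0x14,0x2d,0xcf}
#3 dst[0x10+2] := {0xce,0x1f}
#4 dst[0x19+7] := {0x44,0x14,0x2d,0xcf,0x3e,0xb1,0xce}
query mem[0x1f]=0xce, mem[0x07]=0x1f, mem[0x18]=0x1f, mem[0x1c]=0xcf, mem[0x10]=0xce

MEM[0x1f,0x07,0x18,0x1c,0x10] = ce 1f 1f cf ce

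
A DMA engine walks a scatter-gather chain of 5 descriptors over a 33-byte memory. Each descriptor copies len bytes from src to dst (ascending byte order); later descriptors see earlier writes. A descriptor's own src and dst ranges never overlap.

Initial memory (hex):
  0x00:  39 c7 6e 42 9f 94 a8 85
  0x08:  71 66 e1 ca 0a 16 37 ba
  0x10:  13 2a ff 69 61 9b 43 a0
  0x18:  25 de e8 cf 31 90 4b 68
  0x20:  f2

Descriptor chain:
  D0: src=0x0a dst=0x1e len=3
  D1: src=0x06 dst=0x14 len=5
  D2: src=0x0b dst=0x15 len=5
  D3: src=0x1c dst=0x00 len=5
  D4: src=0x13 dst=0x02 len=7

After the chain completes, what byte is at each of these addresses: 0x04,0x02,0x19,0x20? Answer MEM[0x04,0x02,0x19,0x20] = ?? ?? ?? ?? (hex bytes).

MEM[0x04,0x02,0x19,0x20] = ca 69 ba 0a

#0 dst[0x1e+3] := {0xe1,0xca,0x0a}
#1 dst[0x14+5] := {0xa8,0x85,0x71,0x66,0xe1}
#2 dst[0x15+5] := {0xca,0x0a,0x16,0x37,0xba}
#3 dst[0x00+5] := {0x31,0x90,0xe1,0xca,0x0a}
#4 dst[0x02+7] := {0x69,0xa8,0xca,0x0a,0x16,0x37,0xba}
query mem[0x04]=0xca, mem[0x02]=0x69, mem[0x19]=0xba, mem[0x20]=0x0a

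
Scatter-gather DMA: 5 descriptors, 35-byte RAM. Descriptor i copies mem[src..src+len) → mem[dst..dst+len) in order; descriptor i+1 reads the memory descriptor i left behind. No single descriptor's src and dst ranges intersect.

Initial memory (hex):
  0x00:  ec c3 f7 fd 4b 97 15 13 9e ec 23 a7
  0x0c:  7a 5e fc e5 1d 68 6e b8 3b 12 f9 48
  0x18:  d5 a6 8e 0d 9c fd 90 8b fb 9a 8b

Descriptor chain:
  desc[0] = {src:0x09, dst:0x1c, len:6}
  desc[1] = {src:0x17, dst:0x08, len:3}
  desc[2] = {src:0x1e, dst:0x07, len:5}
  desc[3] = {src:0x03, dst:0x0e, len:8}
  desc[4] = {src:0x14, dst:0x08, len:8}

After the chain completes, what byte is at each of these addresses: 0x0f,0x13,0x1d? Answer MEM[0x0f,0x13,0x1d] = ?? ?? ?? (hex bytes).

D0: mem[0x1c..0x21] <- [ec 23 a7 7a 5e fc]
D1: mem[0x08..0x0a] <- [48 d5 a6]
D2: mem[0x07..0x0b] <- [a7 7a 5e fc 8b]
D3: mem[0x0e..0x15] <- [fd 4b 97 15 a7 7a 5e fc]
D4: mem[0x08..0x0f] <- [5e fc f9 48 d5 a6 8e 0d]
query mem[0x0f]=0x0d, mem[0x13]=0x7a, mem[0x1d]=0x23

MEM[0x0f,0x13,0x1d] = 0d 7a 23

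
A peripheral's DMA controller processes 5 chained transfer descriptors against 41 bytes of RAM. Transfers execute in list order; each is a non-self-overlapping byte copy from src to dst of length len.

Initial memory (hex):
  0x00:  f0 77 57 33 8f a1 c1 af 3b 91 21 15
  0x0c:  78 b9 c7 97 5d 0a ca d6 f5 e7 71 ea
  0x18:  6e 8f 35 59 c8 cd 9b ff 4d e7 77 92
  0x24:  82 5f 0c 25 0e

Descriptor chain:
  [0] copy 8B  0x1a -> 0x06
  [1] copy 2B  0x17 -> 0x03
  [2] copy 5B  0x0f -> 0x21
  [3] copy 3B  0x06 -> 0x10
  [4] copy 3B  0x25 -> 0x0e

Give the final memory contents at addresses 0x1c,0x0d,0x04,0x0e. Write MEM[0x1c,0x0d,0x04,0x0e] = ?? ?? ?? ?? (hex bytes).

#0 dst[0x06+8] := {0x35,0x59,0xc8,0xcd,0x9b,0xff,0x4d,0xe7}
#1 dst[0x03+2] := {0xea,0x6e}
#2 dst[0x21+5] := {0x97,0x5d,0x0a,0xca,0xd6}
#3 dst[0x10+3] := {0x35,0x59,0xc8}
#4 dst[0x0e+3] := {0xd6,0x0c,0x25}
query mem[0x1c]=0xc8, mem[0x0d]=0xe7, mem[0x04]=0x6e, mem[0x0e]=0xd6

MEM[0x1c,0x0d,0x04,0x0e] = c8 e7 6e d6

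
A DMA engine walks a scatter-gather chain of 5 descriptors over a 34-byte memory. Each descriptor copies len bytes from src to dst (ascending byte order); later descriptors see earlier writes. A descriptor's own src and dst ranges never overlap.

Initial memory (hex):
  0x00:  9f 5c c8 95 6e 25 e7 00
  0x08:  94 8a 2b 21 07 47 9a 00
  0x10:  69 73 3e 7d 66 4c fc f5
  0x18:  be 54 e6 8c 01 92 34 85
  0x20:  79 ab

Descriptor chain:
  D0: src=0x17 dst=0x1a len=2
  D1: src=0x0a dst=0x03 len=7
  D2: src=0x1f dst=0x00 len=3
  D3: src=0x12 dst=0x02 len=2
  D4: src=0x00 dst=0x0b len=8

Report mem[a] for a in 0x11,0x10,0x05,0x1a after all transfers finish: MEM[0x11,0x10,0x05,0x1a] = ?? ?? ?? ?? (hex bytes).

[0] 0x17->0x1a len=2 : f5 be
[1] 0x0a->0x03 len=7 : 2b 21 07 47 9a 00 69
[2] 0x1f->0x00 len=3 : 85 79 ab
[3] 0x12->0x02 len=2 : 3e 7d
[4] 0x00->0x0b len=8 : 85 79 3e 7d 21 07 47 9a
query mem[0x11]=0x47, mem[0x10]=0x07, mem[0x05]=0x07, mem[0x1a]=0xf5

MEM[0x11,0x10,0x05,0x1a] = 47 07 07 f5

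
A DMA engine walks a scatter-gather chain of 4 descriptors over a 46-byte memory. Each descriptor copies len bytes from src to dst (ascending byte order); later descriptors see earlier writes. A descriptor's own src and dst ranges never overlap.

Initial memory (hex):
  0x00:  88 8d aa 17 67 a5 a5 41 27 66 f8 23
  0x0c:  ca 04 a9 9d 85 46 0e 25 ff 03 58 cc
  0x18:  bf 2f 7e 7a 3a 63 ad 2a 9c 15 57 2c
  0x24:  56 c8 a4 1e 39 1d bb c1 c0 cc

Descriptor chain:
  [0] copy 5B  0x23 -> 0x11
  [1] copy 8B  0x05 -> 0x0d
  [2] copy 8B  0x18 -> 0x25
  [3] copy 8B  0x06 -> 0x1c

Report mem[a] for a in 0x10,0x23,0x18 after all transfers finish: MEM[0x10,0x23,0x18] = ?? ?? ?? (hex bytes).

  after D0: wrote 5B at 0x11 = 2c56c8a41e
  after D1: wrote 8B at 0x0d = a5a5412766f823ca
  after D2: wrote 8B at 0x25 = bf2f7e7a3a63ad2a
  after D3: wrote 8B at 0x1c = a5412766f823caa5
query mem[0x10]=0x27, mem[0x23]=0xa5, mem[0x18]=0xbf

MEM[0x10,0x23,0x18] = 27 a5 bf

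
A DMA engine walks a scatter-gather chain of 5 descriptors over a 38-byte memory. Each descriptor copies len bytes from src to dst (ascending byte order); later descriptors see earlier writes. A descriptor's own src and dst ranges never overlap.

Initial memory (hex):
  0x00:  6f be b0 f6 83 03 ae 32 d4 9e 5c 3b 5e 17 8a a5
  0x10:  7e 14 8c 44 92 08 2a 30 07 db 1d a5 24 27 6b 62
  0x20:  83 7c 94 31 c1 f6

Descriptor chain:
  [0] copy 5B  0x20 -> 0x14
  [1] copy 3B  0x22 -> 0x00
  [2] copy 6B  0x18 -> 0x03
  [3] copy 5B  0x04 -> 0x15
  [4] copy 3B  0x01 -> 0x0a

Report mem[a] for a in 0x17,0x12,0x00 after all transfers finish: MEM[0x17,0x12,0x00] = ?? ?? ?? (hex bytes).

#0 dst[0x14+5] := {0x83,0x7c,0x94,0x31,0xc1}
#1 dst[0x00+3] := {0x94,0x31,0xc1}
#2 dst[0x03+6] := {0xc1,0xdb,0x1d,0xa5,0x24,0x27}
#3 dst[0x15+5] := {0xdb,0x1d,0xa5,0x24,0x27}
#4 dst[0x0a+3] := {0x31,0xc1,0xc1}
query mem[0x17]=0xa5, mem[0x12]=0x8c, mem[0x00]=0x94

MEM[0x17,0x12,0x00] = a5 8c 94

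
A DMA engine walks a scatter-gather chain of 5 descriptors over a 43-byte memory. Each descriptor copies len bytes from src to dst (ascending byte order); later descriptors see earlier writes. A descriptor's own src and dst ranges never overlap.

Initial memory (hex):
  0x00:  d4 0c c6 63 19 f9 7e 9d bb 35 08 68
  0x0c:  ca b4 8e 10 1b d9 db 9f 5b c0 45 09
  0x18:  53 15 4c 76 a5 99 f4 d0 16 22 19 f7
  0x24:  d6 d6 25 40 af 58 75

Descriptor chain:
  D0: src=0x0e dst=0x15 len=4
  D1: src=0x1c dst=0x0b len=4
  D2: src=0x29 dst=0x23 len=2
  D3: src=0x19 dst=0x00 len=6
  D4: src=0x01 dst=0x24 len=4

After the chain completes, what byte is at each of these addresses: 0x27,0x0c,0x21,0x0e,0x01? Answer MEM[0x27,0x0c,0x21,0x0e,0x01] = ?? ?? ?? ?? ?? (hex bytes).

#0 dst[0x15+4] := {0x8e,0x10,0x1b,0xd9}
#1 dst[0x0b+4] := {0xa5,0x99,0xf4,0xd0}
#2 dst[0x23+2] := {0x58,0x75}
#3 dst[0x00+6] := {0x15,0x4c,0x76,0xa5,0x99,0xf4}
#4 dst[0x24+4] := {0x4c,0x76,0xa5,0x99}
query mem[0x27]=0x99, mem[0x0c]=0x99, mem[0x21]=0x22, mem[0x0e]=0xd0, mem[0x01]=0x4c

MEM[0x27,0x0c,0x21,0x0e,0x01] = 99 99 22 d0 4c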